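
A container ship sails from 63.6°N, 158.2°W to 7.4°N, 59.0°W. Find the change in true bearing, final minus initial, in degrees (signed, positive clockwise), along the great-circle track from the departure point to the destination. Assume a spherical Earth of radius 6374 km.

+75.4°

Initial bearing θ₁ = atan2(sin Δλ cos φ₂, cos φ₁ sin φ₂ − sin φ₁ cos φ₂ cos Δλ) = 78.49°
Final bearing θ₂ = (initial bearing from the destination back to the start) + 180° = 153.94°
Δθ = θ₂ − θ₁ = +75.4°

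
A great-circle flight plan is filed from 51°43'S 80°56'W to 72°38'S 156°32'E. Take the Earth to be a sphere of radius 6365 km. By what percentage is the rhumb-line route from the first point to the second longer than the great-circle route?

18.0%

Great circle: σ = 0.8636 rad → d_gc = Rσ = 5496.7 km
Rhumb: Δφ = -0.3651, Δλ = -2.1386, Δψ = -0.8210, q = Δφ/Δψ = 0.4447 → d_rh = R√(Δφ²+q²Δλ²) = 6483.7 km
Excess = (6483.7 − 5496.7) / 5496.7 = 987.0 / 5496.7 = 17.96% ≈ 18.0%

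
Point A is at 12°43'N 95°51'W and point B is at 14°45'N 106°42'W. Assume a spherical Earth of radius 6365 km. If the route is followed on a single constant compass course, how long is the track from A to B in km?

Δψ = ln[tan(π/4+φ₂/2)/tan(π/4+φ₁/2)] = +0.0365;  Δφ = +0.0355 rad,  Δλ = -0.1894 rad
q = Δφ/Δψ = 0.9714
d = R·√(Δφ² + q²Δλ²) = 6365·0.18734 = 1192 km

1192 km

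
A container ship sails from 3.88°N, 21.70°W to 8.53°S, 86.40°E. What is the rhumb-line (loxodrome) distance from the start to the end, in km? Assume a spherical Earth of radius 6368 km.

Rhumb course C = atan2(Δλ, Δψ) with Δψ = ln[tan(π/4+φ₂/2)/tan(π/4+φ₁/2)] = -0.2172, Δλ = +1.8867 → C = 96.57°
d = R·|Δφ| / |cos C| = 6368·0.21660 / 0.11437 = 12060 km

12060 km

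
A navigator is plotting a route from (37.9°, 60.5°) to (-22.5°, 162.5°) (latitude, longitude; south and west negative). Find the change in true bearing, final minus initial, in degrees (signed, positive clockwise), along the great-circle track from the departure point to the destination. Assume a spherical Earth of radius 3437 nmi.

At departure: θ₁ = atan2(sin Δλ cos φ₂, cos φ₁ sin φ₂ − sin φ₁ cos φ₂ cos Δλ) = 101.51°
At arrival: θ₂ = atan2(sin Δλ cos φ₁, −cos φ₂ sin φ₁ + sin φ₂ cos φ₁ cos Δλ) = 123.18°
Δθ = θ₂ − θ₁ = +21.7°

+21.7°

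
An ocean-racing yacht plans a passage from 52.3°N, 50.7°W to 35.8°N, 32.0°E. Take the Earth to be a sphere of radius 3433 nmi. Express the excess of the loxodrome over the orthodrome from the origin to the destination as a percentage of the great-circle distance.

Great circle: σ = 1.0171 rad → d_gc = Rσ = 3491.6 nmi
Rhumb: Δφ = -0.2880, Δλ = +1.4434, Δψ = -0.4047, q = Δφ/Δψ = 0.7115 → d_rh = R√(Δφ²+q²Δλ²) = 3661.8 nmi
Excess = (3661.8 − 3491.6) / 3491.6 = 170.2 / 3491.6 = 4.87% ≈ 4.9%

4.9%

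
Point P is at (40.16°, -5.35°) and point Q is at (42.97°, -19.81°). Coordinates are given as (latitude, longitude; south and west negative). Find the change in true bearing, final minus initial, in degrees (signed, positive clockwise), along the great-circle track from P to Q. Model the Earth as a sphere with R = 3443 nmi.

-9.6°

Initial bearing θ₁ = atan2(sin Δλ cos φ₂, cos φ₁ sin φ₂ − sin φ₁ cos φ₂ cos Δλ) = 289.30°
Final bearing θ₂ = (initial bearing from the destination back to the start) + 180° = 279.67°
Δθ = θ₂ − θ₁ = -9.6°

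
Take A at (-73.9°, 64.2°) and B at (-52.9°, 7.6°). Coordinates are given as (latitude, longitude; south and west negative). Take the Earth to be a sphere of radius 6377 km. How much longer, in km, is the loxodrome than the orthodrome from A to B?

115 km

Great circle: cos σ = sin φ₁ sin φ₂ + cos φ₁ cos φ₂ cos Δλ,  σ = 0.5387 rad → d_gc = 3435.2 km
Rhumb line: Δψ = +0.8640, q = Δφ/Δψ = 0.4242, d_rh = R√(Δφ²+q²Δλ²) = 3550.2 km
Excess = 3550.2 − 3435.2 = 115.0 ≈ 115 km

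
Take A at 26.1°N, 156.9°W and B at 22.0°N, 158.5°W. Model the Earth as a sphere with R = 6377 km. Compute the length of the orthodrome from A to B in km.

484 km

Haversine: a = sin²(Δφ/2)+cos φ₁ cos φ₂ sin²(Δλ/2) = 0.00144;  σ = 2·atan2(√a,√(1−a))
σ = 4.352° → d = Rσ = 6377·0.07596 = 484 km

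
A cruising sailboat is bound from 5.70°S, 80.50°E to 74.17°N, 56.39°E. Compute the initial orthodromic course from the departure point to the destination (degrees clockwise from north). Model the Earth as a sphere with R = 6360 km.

353.5°

θ = atan2( sin Δλ·cos φ₂ ,  cos φ₁ sin φ₂ − sin φ₁ cos φ₂ cos Δλ )
  = atan2(-0.1114, +0.9820) = 353.53°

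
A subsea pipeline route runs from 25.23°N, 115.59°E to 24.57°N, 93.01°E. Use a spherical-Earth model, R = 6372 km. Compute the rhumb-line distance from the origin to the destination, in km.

Δψ = ln[tan(π/4+φ₂/2)/tan(π/4+φ₁/2)] = -0.0127;  Δφ = -0.0115 rad,  Δλ = -0.3941 rad
q = Δφ/Δψ = 0.9070
d = R·√(Δφ² + q²Δλ²) = 6372·0.35764 = 2279 km

2279 km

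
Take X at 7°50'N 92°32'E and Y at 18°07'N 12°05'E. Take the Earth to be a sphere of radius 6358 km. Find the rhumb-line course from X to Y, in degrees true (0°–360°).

277.5°

Δψ = ln[tan(π/4+φ₂/2)/tan(π/4+φ₁/2)] = +0.1845
Δλ = -1.4041 rad (taken the short way round)
course = atan2(Δλ, Δψ) = 277.48°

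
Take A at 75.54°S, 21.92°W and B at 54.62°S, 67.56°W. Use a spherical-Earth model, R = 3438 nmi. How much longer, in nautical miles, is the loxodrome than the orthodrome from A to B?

Great circle: cos σ = sin φ₁ sin φ₂ + cos φ₁ cos φ₂ cos Δλ,  σ = 0.4722 rad → d_gc = 1623.3 nmi
Rhumb line: Δψ = +0.9219, q = Δφ/Δψ = 0.3960, d_rh = R√(Δφ²+q²Δλ²) = 1658.9 nmi
Excess = 1658.9 − 1623.3 = 35.6 ≈ 36 nmi

36 nmi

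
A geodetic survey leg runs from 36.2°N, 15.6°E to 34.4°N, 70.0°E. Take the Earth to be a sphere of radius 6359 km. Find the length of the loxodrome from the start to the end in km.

Δψ = ln[tan(π/4+φ₂/2)/tan(π/4+φ₁/2)] = -0.0385;  Δφ = -0.0314 rad,  Δλ = +0.9495 rad
q = Δφ/Δψ = 0.8161
d = R·√(Δφ² + q²Δλ²) = 6359·0.77546 = 4931 km

4931 km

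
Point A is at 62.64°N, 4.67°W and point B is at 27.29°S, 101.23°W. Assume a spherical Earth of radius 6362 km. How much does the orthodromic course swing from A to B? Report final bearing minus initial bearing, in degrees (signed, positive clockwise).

At departure: θ₁ = atan2(sin Δλ cos φ₂, cos φ₁ sin φ₂ − sin φ₁ cos φ₂ cos Δλ) = 262.23°
At arrival: θ₂ = atan2(sin Δλ cos φ₁, −cos φ₂ sin φ₁ + sin φ₂ cos φ₁ cos Δλ) = 210.82°
Δθ = θ₂ − θ₁ = -51.4°

-51.4°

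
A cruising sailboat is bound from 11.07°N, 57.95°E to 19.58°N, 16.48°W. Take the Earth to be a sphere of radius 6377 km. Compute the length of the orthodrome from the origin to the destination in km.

cos σ = sin φ₁ sin φ₂ + cos φ₁ cos φ₂ cos Δλ
      = sin(11.07°)sin(19.58°) + cos(11.07°)cos(19.58°)cos(-74.43°) = 0.3125
σ = 71.788° → d = Rσ = 6377·1.25294 = 7990 km

7990 km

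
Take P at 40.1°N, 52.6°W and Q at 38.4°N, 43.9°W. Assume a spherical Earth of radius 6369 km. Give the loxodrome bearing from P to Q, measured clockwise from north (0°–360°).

104.2°

Meridional parts: M(φ₁)=+0.7652, M(φ₂)=+0.7269 → ΔM = -0.0383;  Δλ = +0.1518 rad
tan C = Δλ / ΔM = -3.9627 → C = 104.16°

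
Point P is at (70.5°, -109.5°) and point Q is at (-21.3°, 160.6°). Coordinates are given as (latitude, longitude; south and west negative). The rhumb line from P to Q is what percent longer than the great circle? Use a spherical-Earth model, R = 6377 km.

Great circle: σ = 1.9197 rad → d_gc = Rσ = 12242.0 km
Rhumb: Δφ = -1.6022, Δλ = -1.5691, Δψ = -2.1419, q = Δφ/Δψ = 0.7480 → d_rh = R√(Δφ²+q²Δλ²) = 12665.5 km
Excess = (12665.5 − 12242.0) / 12242.0 = 423.5 / 12242.0 = 3.46% ≈ 3.5%

3.5%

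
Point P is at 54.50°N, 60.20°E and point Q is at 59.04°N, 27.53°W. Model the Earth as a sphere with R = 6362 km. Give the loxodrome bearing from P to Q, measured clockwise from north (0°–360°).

Δψ = ln[tan(π/4+φ₂/2)/tan(π/4+φ₁/2)] = +0.1448
Δλ = -1.5312 rad (taken the short way round)
course = atan2(Δλ, Δψ) = 275.40°

275.4°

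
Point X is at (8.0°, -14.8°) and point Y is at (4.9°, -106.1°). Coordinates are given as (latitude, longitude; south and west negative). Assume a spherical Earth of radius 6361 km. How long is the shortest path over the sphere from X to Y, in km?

10059 km

cos σ = sin φ₁ sin φ₂ + cos φ₁ cos φ₂ cos Δλ
      = sin(8.00°)sin(4.90°) + cos(8.00°)cos(4.90°)cos(-91.30°) = -0.0105
σ = 90.601° → d = Rσ = 6361·1.58129 = 10059 km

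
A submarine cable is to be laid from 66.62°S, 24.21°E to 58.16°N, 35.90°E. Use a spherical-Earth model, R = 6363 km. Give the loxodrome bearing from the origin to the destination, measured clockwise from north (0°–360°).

Δψ = ln[tan(π/4+φ₂/2)/tan(π/4+φ₁/2)] = +2.8299
Δλ = +0.2040 rad (taken the short way round)
course = atan2(Δλ, Δψ) = 4.12°

4.1°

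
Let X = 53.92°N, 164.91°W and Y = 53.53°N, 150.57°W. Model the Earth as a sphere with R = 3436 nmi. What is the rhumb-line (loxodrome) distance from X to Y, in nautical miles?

Δψ = ln[tan(π/4+φ₂/2)/tan(π/4+φ₁/2)] = -0.0115;  Δφ = -0.0068 rad,  Δλ = +0.2503 rad
q = Δφ/Δψ = 0.5917
d = R·√(Δφ² + q²Δλ²) = 3436·0.14824 = 509 nmi

509 nmi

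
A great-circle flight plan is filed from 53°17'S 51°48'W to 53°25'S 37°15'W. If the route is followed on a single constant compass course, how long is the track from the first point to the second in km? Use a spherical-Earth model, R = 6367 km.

Δψ = ln[tan(π/4+φ₂/2)/tan(π/4+φ₁/2)] = -0.0039;  Δφ = -0.0023 rad,  Δλ = +0.2539 rad
q = Δφ/Δψ = 0.5969
d = R·√(Δφ² + q²Δλ²) = 6367·0.15160 = 965 km

965 km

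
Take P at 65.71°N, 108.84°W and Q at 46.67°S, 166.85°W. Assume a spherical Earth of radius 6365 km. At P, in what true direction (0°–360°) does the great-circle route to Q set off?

θ = atan2( sin Δλ·cos φ₂ ,  cos φ₁ sin φ₂ − sin φ₁ cos φ₂ cos Δλ )
  = atan2(-0.5820, -0.6306) = 222.71°

222.7°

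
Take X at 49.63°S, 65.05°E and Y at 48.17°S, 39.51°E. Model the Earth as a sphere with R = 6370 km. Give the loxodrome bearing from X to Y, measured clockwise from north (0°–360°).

275.0°

Meridional parts: M(φ₁)=-1.0007, M(φ₂)=-0.9619 → ΔM = +0.0388;  Δλ = -0.4458 rad
tan C = Δλ / ΔM = -11.4984 → C = 274.97°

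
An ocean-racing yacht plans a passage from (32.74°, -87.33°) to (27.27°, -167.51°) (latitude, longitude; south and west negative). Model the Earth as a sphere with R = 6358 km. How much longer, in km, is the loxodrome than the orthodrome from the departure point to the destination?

Great circle: cos σ = sin φ₁ sin φ₂ + cos φ₁ cos φ₂ cos Δλ,  σ = 1.1861 rad → d_gc = 7541.0 km
Rhumb line: Δψ = -0.1103, q = Δφ/Δψ = 0.8654, d_rh = R√(Δφ²+q²Δλ²) = 7724.0 km
Excess = 7724.0 − 7541.0 = 183.0 ≈ 183 km

183 km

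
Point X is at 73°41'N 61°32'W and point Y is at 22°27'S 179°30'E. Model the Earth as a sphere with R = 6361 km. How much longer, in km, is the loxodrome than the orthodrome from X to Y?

Great circle: cos σ = sin φ₁ sin φ₂ + cos φ₁ cos φ₂ cos Δλ,  σ = 2.0855 rad → d_gc = 13265.6 km
Rhumb line: Δψ = -2.3447, q = Δφ/Δψ = 0.7156, d_rh = R√(Δφ²+q²Δλ²) = 14256.2 km
Excess = 14256.2 − 13265.6 = 990.6 ≈ 991 km

991 km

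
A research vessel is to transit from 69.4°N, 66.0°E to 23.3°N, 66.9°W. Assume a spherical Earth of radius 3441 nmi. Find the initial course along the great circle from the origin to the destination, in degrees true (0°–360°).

317.1°

N = sin Δλ·cos φ₂ = -0.6728;  D = cos φ₁ sin φ₂ − sin φ₁ cos φ₂ cos Δλ = +0.7244
initial course = atan2(N, D) = 317.11°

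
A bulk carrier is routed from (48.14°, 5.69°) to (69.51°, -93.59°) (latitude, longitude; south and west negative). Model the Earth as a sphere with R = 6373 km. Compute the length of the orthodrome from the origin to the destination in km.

cos σ = sin φ₁ sin φ₂ + cos φ₁ cos φ₂ cos Δλ
      = sin(48.14°)sin(69.51°) + cos(48.14°)cos(69.51°)cos(-99.28°) = 0.6600
σ = 48.701° → d = Rσ = 6373·0.84999 = 5417 km

5417 km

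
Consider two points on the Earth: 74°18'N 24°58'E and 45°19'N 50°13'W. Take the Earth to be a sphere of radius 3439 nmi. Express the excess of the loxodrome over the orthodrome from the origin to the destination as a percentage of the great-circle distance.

5.7%

Great circle: σ = 0.7479 rad → d_gc = Rσ = 2571.9 nmi
Rhumb: Δφ = -0.5059, Δλ = -1.3122, Δψ = -1.0922, q = Δφ/Δψ = 0.4631 → d_rh = R√(Δφ²+q²Δλ²) = 2719.3 nmi
Excess = (2719.3 − 2571.9) / 2571.9 = 147.4 / 2571.9 = 5.73% ≈ 5.7%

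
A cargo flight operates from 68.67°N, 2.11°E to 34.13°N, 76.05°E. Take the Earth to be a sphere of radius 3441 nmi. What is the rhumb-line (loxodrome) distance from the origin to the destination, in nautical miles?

Rhumb course C = atan2(Δλ, Δψ) with Δψ = ln[tan(π/4+φ₂/2)/tan(π/4+φ₁/2)] = -1.0352, Δλ = +1.2905 → C = 128.74°
d = R·|Δφ| / |cos C| = 3441·0.60284 / 0.62573 = 3315 nmi

3315 nmi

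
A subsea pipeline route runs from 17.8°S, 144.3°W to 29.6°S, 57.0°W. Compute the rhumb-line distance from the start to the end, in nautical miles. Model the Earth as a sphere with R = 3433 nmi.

4830 nmi

Rhumb course C = atan2(Δλ, Δψ) with Δψ = ln[tan(π/4+φ₂/2)/tan(π/4+φ₁/2)] = -0.2255, Δλ = +1.5237 → C = 98.42°
d = R·|Δφ| / |cos C| = 3433·0.20595 / 0.14638 = 4830 nmi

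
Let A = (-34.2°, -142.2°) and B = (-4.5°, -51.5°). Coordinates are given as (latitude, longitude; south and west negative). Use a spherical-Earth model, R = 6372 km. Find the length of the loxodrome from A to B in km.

9947 km

Rhumb course C = atan2(Δλ, Δψ) with Δψ = ln[tan(π/4+φ₂/2)/tan(π/4+φ₁/2)] = +0.5573, Δλ = +1.5830 → C = 70.61°
d = R·|Δφ| / |cos C| = 6372·0.51836 / 0.33205 = 9947 km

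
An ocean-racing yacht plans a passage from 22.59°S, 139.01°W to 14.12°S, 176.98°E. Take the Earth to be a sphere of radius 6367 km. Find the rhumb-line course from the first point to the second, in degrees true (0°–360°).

281.5°

Δψ = ln[tan(π/4+φ₂/2)/tan(π/4+φ₁/2)] = +0.1559
Δλ = -0.7681 rad (taken the short way round)
course = atan2(Δλ, Δψ) = 281.48°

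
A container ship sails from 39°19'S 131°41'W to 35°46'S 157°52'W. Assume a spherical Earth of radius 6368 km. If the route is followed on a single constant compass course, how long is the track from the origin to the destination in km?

Rhumb course C = atan2(Δλ, Δψ) with Δψ = ln[tan(π/4+φ₂/2)/tan(π/4+φ₁/2)] = +0.0782, Δλ = -0.4570 → C = 279.71°
d = R·|Δφ| / |cos C| = 6368·0.06196 / 0.16860 = 2340 km

2340 km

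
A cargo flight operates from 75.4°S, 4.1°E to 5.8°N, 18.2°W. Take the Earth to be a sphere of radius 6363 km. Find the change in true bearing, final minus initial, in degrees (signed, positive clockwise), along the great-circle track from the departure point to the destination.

+16.9°

Initial bearing θ₁ = atan2(sin Δλ cos φ₂, cos φ₁ sin φ₂ − sin φ₁ cos φ₂ cos Δλ) = 337.61°
Final bearing θ₂ = (initial bearing from the destination back to the start) + 180° = 354.46°
Δθ = θ₂ − θ₁ = +16.9°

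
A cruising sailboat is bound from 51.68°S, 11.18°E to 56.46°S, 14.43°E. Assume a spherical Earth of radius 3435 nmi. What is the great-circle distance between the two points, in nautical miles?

Haversine: a = sin²(Δφ/2)+cos φ₁ cos φ₂ sin²(Δλ/2) = 0.00201;  σ = 2·atan2(√a,√(1−a))
σ = 5.145° → d = Rσ = 3435·0.08980 = 308 nmi

308 nmi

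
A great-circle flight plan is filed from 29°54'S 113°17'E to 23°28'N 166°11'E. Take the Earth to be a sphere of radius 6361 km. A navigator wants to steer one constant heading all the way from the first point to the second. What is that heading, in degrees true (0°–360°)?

43.6°

Meridional parts: M(φ₁)=-0.5473, M(φ₂)=+0.4215 → ΔM = +0.9688;  Δλ = +0.9233 rad
tan C = Δλ / ΔM = +0.9530 → C = 43.62°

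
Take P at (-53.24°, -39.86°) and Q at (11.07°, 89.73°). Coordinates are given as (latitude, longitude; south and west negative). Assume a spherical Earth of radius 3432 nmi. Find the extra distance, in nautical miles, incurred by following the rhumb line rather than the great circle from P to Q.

447 nmi

Great circle: cos σ = sin φ₁ sin φ₂ + cos φ₁ cos φ₂ cos Δλ,  σ = 2.1272 rad → d_gc = 7300.5 nmi
Rhumb line: Δψ = +1.2962, q = Δφ/Δψ = 0.8659, d_rh = R√(Δφ²+q²Δλ²) = 7747.1 nmi
Excess = 7747.1 − 7300.5 = 446.6 ≈ 447 nmi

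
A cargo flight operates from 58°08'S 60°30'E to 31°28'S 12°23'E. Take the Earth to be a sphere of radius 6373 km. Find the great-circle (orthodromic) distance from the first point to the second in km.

4664 km

Haversine: a = sin²(Δφ/2)+cos φ₁ cos φ₂ sin²(Δλ/2) = 0.12802;  σ = 2·atan2(√a,√(1−a))
σ = 41.930° → d = Rσ = 6373·0.73182 = 4664 km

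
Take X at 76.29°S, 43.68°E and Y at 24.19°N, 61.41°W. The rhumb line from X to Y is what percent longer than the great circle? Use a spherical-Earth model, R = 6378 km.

Great circle: σ = 2.0425 rad → d_gc = Rσ = 13026.8 km
Rhumb: Δφ = +1.7537, Δλ = -1.8342, Δψ = +2.5538, q = Δφ/Δψ = 0.6867 → d_rh = R√(Δφ²+q²Δλ²) = 13771.0 km
Excess = (13771.0 − 13026.8) / 13026.8 = 744.2 / 13026.8 = 5.71% ≈ 5.7%

5.7%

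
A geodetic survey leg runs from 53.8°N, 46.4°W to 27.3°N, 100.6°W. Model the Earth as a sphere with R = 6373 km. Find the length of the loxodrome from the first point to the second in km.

Δψ = ln[tan(π/4+φ₂/2)/tan(π/4+φ₁/2)] = -0.6227;  Δφ = -0.4625 rad,  Δλ = -0.9460 rad
q = Δφ/Δψ = 0.7428
d = R·√(Δφ² + q²Δλ²) = 6373·0.84123 = 5361 km

5361 km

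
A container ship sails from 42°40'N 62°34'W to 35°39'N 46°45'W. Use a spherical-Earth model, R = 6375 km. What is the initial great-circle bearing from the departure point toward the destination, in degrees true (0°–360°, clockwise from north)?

114.6°

N = sin Δλ·cos φ₂ = +0.2215;  D = cos φ₁ sin φ₂ − sin φ₁ cos φ₂ cos Δλ = -0.1013
initial course = atan2(N, D) = 114.58°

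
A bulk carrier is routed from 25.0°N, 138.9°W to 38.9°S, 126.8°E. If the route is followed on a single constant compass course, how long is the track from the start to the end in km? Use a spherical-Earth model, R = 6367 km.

12126 km

Δψ = ln[tan(π/4+φ₂/2)/tan(π/4+φ₁/2)] = -1.1889;  Δφ = -1.1153 rad,  Δλ = -1.6458 rad
q = Δφ/Δψ = 0.9380
d = R·√(Δφ² + q²Δλ²) = 6367·1.90457 = 12126 km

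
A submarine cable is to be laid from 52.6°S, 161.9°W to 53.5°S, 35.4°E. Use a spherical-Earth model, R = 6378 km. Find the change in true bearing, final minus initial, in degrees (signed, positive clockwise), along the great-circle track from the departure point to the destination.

Initial bearing θ₁ = atan2(sin Δλ cos φ₂, cos φ₁ sin φ₂ − sin φ₁ cos φ₂ cos Δλ) = 190.66°
Final bearing θ₂ = (initial bearing from the destination back to the start) + 180° = 349.11°
Δθ = θ₂ − θ₁ = +158.4°

+158.4°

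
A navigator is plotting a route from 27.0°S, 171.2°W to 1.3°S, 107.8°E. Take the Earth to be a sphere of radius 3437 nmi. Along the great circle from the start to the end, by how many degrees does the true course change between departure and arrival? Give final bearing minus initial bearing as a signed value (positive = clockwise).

+24.2°

At departure: θ₁ = atan2(sin Δλ cos φ₂, cos φ₁ sin φ₂ − sin φ₁ cos φ₂ cos Δλ) = 272.94°
At arrival: θ₂ = atan2(sin Δλ cos φ₁, −cos φ₂ sin φ₁ + sin φ₂ cos φ₁ cos Δλ) = 297.12°
Δθ = θ₂ − θ₁ = +24.2°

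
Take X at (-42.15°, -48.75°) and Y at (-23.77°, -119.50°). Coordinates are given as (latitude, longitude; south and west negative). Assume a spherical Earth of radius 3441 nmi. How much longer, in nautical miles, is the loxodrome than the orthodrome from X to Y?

Great circle: cos σ = sin φ₁ sin φ₂ + cos φ₁ cos φ₂ cos Δλ,  σ = 1.0539 rad → d_gc = 3626.5 nmi
Rhumb line: Δψ = +0.3854, q = Δφ/Δψ = 0.8324, d_rh = R√(Δφ²+q²Δλ²) = 3705.1 nmi
Excess = 3705.1 − 3626.5 = 78.6 ≈ 79 nmi

79 nmi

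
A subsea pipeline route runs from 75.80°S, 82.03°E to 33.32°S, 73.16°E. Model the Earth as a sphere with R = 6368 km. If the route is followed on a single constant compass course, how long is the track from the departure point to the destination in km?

4748 km

Rhumb course C = atan2(Δλ, Δψ) with Δψ = ln[tan(π/4+φ₂/2)/tan(π/4+φ₁/2)] = +1.4656, Δλ = -0.1548 → C = 353.97°
d = R·|Δφ| / |cos C| = 6368·0.74142 / 0.99447 = 4748 km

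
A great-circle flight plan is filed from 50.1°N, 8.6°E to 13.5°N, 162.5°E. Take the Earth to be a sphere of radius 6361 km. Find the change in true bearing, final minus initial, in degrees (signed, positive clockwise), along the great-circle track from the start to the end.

+134.7°

Initial bearing θ₁ = atan2(sin Δλ cos φ₂, cos φ₁ sin φ₂ − sin φ₁ cos φ₂ cos Δλ) = 27.56°
Final bearing θ₂ = (initial bearing from the destination back to the start) + 180° = 162.23°
Δθ = θ₂ − θ₁ = +134.7°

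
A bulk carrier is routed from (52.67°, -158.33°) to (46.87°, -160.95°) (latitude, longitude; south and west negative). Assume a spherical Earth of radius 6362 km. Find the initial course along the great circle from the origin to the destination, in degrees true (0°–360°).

N = sin Δλ·cos φ₂ = -0.0313;  D = cos φ₁ sin φ₂ − sin φ₁ cos φ₂ cos Δλ = -0.1005
initial course = atan2(N, D) = 197.28°

197.3°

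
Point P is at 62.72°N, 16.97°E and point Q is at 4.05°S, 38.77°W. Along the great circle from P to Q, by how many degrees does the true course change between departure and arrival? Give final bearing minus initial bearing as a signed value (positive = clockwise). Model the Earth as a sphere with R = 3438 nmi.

Initial bearing θ₁ = atan2(sin Δλ cos φ₂, cos φ₁ sin φ₂ − sin φ₁ cos φ₂ cos Δλ) = 237.19°
Final bearing θ₂ = (initial bearing from the destination back to the start) + 180° = 202.72°
Δθ = θ₂ − θ₁ = -34.5°

-34.5°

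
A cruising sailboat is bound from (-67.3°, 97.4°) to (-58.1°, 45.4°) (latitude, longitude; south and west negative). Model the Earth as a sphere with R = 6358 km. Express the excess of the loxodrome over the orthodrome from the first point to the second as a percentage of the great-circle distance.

Great circle: σ = 0.4305 rad → d_gc = Rσ = 2737.1 km
Rhumb: Δφ = +0.1606, Δλ = -0.9076, Δψ = +0.3533, q = Δφ/Δψ = 0.4544 → d_rh = R√(Δφ²+q²Δλ²) = 2813.9 km
Excess = (2813.9 − 2737.1) / 2737.1 = 76.8 / 2737.1 = 2.81% ≈ 2.8%

2.8%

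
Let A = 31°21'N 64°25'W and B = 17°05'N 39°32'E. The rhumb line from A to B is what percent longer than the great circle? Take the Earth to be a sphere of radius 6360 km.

3.3%

Great circle: σ = 1.6148 rad → d_gc = Rσ = 10270.0 km
Rhumb: Δφ = -0.2490, Δλ = +1.8143, Δψ = -0.2740, q = Δφ/Δψ = 0.9087 → d_rh = R√(Δφ²+q²Δλ²) = 10604.0 km
Excess = (10604.0 − 10270.0) / 10270.0 = 334.0 / 10270.0 = 3.252% ≈ 3.3%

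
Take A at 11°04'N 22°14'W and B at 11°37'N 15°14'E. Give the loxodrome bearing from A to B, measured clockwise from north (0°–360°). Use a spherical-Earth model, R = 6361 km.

Meridional parts: M(φ₁)=+0.1944, M(φ₂)=+0.2042 → ΔM = +0.0098;  Δλ = +0.6539 rad
tan C = Δλ / ΔM = +66.7907 → C = 89.14°

89.1°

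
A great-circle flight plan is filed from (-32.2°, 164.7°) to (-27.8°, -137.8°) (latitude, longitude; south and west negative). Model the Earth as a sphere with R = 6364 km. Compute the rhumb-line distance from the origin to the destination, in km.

5550 km

Δψ = ln[tan(π/4+φ₂/2)/tan(π/4+φ₁/2)] = +0.0887;  Δφ = +0.0768 rad,  Δλ = +1.0036 rad
q = Δφ/Δψ = 0.8657
d = R·√(Δφ² + q²Δλ²) = 6364·0.87214 = 5550 km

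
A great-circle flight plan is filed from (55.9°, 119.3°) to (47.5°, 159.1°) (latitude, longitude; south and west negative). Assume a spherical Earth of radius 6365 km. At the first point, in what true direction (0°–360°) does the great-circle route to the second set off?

θ = atan2( sin Δλ·cos φ₂ ,  cos φ₁ sin φ₂ − sin φ₁ cos φ₂ cos Δλ )
  = atan2(+0.4325, -0.0165) = 92.18°

92.2°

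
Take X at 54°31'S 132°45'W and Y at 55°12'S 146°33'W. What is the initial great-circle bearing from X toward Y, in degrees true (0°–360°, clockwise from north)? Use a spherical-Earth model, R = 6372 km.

N = sin Δλ·cos φ₂ = -0.1361;  D = cos φ₁ sin φ₂ − sin φ₁ cos φ₂ cos Δλ = -0.0253
initial course = atan2(N, D) = 259.46°

259.5°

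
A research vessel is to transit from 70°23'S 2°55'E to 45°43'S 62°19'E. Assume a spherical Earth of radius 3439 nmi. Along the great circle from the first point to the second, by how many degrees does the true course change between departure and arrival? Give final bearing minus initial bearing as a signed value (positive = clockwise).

-52.7°

Initial bearing θ₁ = atan2(sin Δλ cos φ₂, cos φ₁ sin φ₂ − sin φ₁ cos φ₂ cos Δλ) = 81.07°
Final bearing θ₂ = (initial bearing from the destination back to the start) + 180° = 28.36°
Δθ = θ₂ − θ₁ = -52.7°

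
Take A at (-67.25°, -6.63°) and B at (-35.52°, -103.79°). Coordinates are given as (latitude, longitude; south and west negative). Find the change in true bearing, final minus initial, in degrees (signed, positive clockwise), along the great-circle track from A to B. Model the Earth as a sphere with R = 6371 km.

At departure: θ₁ = atan2(sin Δλ cos φ₂, cos φ₁ sin φ₂ − sin φ₁ cos φ₂ cos Δλ) = 248.49°
At arrival: θ₂ = atan2(sin Δλ cos φ₁, −cos φ₂ sin φ₁ + sin φ₂ cos φ₁ cos Δλ) = 333.77°
Δθ = θ₂ − θ₁ = +85.3°

+85.3°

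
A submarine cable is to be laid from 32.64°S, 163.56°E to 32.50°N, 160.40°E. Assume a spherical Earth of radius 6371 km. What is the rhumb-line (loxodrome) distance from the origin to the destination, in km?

7251 km

Rhumb course C = atan2(Δλ, Δψ) with Δψ = ln[tan(π/4+φ₂/2)/tan(π/4+φ₁/2)] = +1.2036, Δλ = -0.0552 → C = 357.38°
d = R·|Δφ| / |cos C| = 6371·1.13691 / 0.99895 = 7251 km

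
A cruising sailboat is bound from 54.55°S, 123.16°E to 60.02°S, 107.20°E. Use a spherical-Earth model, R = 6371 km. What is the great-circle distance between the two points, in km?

cos σ = sin φ₁ sin φ₂ + cos φ₁ cos φ₂ cos Δλ
      = sin(-54.55°)sin(-60.02°) + cos(-54.55°)cos(-60.02°)cos(-15.96°) = 0.9843
σ = 10.174° → d = Rσ = 6371·0.17758 = 1131 km

1131 km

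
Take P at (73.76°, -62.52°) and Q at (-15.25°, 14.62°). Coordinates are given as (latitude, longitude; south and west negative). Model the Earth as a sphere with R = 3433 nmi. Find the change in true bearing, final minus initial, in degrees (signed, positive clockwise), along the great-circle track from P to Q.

+57.3°

At departure: θ₁ = atan2(sin Δλ cos φ₂, cos φ₁ sin φ₂ − sin φ₁ cos φ₂ cos Δλ) = 106.56°
At arrival: θ₂ = atan2(sin Δλ cos φ₁, −cos φ₂ sin φ₁ + sin φ₂ cos φ₁ cos Δλ) = 163.87°
Δθ = θ₂ − θ₁ = +57.3°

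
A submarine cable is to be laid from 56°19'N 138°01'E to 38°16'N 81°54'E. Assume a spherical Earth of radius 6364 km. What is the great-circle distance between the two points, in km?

cos σ = sin φ₁ sin φ₂ + cos φ₁ cos φ₂ cos Δλ
      = sin(56.32°)sin(38.27°) + cos(56.32°)cos(38.27°)cos(-56.12°) = 0.7581
σ = 40.702° → d = Rσ = 6364·0.71039 = 4521 km

4521 km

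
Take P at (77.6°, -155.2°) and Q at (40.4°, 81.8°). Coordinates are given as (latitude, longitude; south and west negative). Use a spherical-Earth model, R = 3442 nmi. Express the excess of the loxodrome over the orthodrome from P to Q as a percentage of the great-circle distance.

Great circle: σ = 0.9957 rad → d_gc = Rσ = 3427.1 nmi
Rhumb: Δφ = -0.6493, Δλ = -2.1468, Δψ = -1.4477, q = Δφ/Δψ = 0.4485 → d_rh = R√(Δφ²+q²Δλ²) = 3997.0 nmi
Excess = (3997.0 − 3427.1) / 3427.1 = 569.9 / 3427.1 = 16.63% ≈ 16.6%

16.6%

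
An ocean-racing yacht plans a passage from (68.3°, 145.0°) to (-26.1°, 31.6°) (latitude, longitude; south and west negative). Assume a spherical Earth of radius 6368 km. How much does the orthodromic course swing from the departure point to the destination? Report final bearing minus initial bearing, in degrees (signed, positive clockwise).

Initial bearing θ₁ = atan2(sin Δλ cos φ₂, cos φ₁ sin φ₂ − sin φ₁ cos φ₂ cos Δλ) = 281.57°
Final bearing θ₂ = (initial bearing from the destination back to the start) + 180° = 203.79°
Δθ = θ₂ − θ₁ = -77.8°

-77.8°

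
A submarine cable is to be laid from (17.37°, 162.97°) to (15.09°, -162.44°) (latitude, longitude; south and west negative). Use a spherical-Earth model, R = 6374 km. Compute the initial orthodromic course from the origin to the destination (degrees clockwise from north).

N = sin Δλ·cos φ₂ = +0.5481;  D = cos φ₁ sin φ₂ − sin φ₁ cos φ₂ cos Δλ = +0.0112
initial course = atan2(N, D) = 88.83°

88.8°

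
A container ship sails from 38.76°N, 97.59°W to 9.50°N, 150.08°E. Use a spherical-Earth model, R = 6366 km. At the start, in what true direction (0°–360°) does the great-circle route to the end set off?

θ = atan2( sin Δλ·cos φ₂ ,  cos φ₁ sin φ₂ − sin φ₁ cos φ₂ cos Δλ )
  = atan2(-0.9123, +0.3633) = 291.71°

291.7°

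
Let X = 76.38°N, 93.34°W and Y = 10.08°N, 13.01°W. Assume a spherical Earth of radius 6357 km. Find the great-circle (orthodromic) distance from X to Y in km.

8647 km

cos σ = sin φ₁ sin φ₂ + cos φ₁ cos φ₂ cos Δλ
      = sin(76.38°)sin(10.08°) + cos(76.38°)cos(10.08°)cos(80.33°) = 0.2090
σ = 77.934° → d = Rσ = 6357·1.36020 = 8647 km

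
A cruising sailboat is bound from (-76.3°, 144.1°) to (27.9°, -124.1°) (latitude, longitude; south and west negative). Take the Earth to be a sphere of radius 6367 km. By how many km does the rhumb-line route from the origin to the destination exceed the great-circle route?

Great circle: cos σ = sin φ₁ sin φ₂ + cos φ₁ cos φ₂ cos Δλ,  σ = 2.0501 rad → d_gc = 13053.2 km
Rhumb line: Δψ = +2.6266, q = Δφ/Δψ = 0.6924, d_rh = R√(Δφ²+q²Δλ²) = 13563.5 km
Excess = 13563.5 − 13053.2 = 510.3 ≈ 510 km

510 km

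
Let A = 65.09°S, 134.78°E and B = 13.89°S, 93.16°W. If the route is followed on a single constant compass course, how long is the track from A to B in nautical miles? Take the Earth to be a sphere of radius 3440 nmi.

Rhumb course C = atan2(Δλ, Δψ) with Δψ = ln[tan(π/4+φ₂/2)/tan(π/4+φ₁/2)] = +1.2653, Δλ = +2.3049 → C = 61.23°
d = R·|Δφ| / |cos C| = 3440·0.89361 / 0.48123 = 6388 nmi

6388 nmi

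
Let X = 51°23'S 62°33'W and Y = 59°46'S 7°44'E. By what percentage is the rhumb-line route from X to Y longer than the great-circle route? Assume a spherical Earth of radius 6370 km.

Great circle: σ = 0.6744 rad → d_gc = Rσ = 4295.9 km
Rhumb: Δφ = -0.1463, Δλ = +1.2267, Δψ = -0.2600, q = Δφ/Δψ = 0.5627 → d_rh = R√(Δφ²+q²Δλ²) = 4494.3 km
Excess = (4494.3 − 4295.9) / 4295.9 = 198.4 / 4295.9 = 4.62% ≈ 4.6%

4.6%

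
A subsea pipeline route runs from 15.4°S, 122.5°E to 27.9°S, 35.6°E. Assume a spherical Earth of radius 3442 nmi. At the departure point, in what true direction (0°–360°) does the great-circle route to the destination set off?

243.6°

θ = atan2( sin Δλ·cos φ₂ ,  cos φ₁ sin φ₂ − sin φ₁ cos φ₂ cos Δλ )
  = atan2(-0.8825, -0.4384) = 243.58°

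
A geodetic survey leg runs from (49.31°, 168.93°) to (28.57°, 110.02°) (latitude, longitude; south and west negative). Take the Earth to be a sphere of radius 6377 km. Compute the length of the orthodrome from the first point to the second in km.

cos σ = sin φ₁ sin φ₂ + cos φ₁ cos φ₂ cos Δλ
      = sin(49.31°)sin(28.57°) + cos(49.31°)cos(28.57°)cos(-58.91°) = 0.6583
σ = 48.830° → d = Rσ = 6377·0.85225 = 5435 km

5435 km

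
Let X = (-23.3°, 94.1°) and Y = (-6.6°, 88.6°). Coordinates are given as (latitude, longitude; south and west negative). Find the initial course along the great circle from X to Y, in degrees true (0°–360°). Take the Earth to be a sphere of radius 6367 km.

341.6°

N = sin Δλ·cos φ₂ = -0.0952;  D = cos φ₁ sin φ₂ − sin φ₁ cos φ₂ cos Δλ = +0.2856
initial course = atan2(N, D) = 341.56°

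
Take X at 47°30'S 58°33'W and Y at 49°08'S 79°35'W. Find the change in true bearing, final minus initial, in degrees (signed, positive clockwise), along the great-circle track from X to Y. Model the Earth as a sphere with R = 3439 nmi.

At departure: θ₁ = atan2(sin Δλ cos φ₂, cos φ₁ sin φ₂ − sin φ₁ cos φ₂ cos Δλ) = 255.52°
At arrival: θ₂ = atan2(sin Δλ cos φ₁, −cos φ₂ sin φ₁ + sin φ₂ cos φ₁ cos Δλ) = 271.31°
Δθ = θ₂ − θ₁ = +15.8°

+15.8°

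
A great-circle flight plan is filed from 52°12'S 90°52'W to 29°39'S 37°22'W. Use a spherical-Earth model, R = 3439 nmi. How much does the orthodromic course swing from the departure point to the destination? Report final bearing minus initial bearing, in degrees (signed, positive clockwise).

-37.2°

Initial bearing θ₁ = atan2(sin Δλ cos φ₂, cos φ₁ sin φ₂ − sin φ₁ cos φ₂ cos Δλ) = 81.43°
Final bearing θ₂ = (initial bearing from the destination back to the start) + 180° = 44.22°
Δθ = θ₂ − θ₁ = -37.2°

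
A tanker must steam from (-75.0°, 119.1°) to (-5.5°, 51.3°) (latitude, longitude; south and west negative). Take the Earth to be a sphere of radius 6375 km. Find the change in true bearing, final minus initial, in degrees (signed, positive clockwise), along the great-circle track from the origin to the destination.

At departure: θ₁ = atan2(sin Δλ cos φ₂, cos φ₁ sin φ₂ − sin φ₁ cos φ₂ cos Δλ) = 290.17°
At arrival: θ₂ = atan2(sin Δλ cos φ₁, −cos φ₂ sin φ₁ + sin φ₂ cos φ₁ cos Δλ) = 345.87°
Δθ = θ₂ − θ₁ = +55.7°

+55.7°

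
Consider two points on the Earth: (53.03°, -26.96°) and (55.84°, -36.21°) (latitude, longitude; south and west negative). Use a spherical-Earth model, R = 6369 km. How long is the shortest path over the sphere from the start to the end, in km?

Haversine: a = sin²(Δφ/2)+cos φ₁ cos φ₂ sin²(Δλ/2) = 0.00280;  σ = 2·atan2(√a,√(1−a))
σ = 6.063° → d = Rσ = 6369·0.10582 = 674 km

674 km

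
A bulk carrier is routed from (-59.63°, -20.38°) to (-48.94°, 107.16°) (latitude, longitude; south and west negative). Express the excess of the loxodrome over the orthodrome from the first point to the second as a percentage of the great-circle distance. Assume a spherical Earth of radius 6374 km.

Great circle: σ = 1.1060 rad → d_gc = Rσ = 7049.9 km
Rhumb: Δφ = +0.1866, Δλ = +2.2260, Δψ = +0.3219, q = Δφ/Δψ = 0.5796 → d_rh = R√(Δφ²+q²Δλ²) = 8309.3 km
Excess = (8309.3 − 7049.9) / 7049.9 = 1259.4 / 7049.9 = 17.86% ≈ 17.9%

17.9%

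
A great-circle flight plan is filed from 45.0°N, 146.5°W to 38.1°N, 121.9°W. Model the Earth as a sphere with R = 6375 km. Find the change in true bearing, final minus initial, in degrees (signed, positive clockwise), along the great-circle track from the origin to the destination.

+16.5°

Initial bearing θ₁ = atan2(sin Δλ cos φ₂, cos φ₁ sin φ₂ − sin φ₁ cos φ₂ cos Δλ) = 102.00°
Final bearing θ₂ = (initial bearing from the destination back to the start) + 180° = 118.49°
Δθ = θ₂ − θ₁ = +16.5°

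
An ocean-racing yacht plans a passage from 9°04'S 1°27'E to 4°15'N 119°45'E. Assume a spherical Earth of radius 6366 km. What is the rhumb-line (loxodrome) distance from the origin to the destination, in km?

13186 km

Rhumb course C = atan2(Δλ, Δψ) with Δψ = ln[tan(π/4+φ₂/2)/tan(π/4+φ₁/2)] = +0.2332, Δλ = +2.0647 → C = 83.56°
d = R·|Δφ| / |cos C| = 6366·0.23242 / 0.11221 = 13186 km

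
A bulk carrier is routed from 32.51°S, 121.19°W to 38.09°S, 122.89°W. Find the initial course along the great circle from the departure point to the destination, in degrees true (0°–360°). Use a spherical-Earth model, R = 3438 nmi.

193.5°

θ = atan2( sin Δλ·cos φ₂ ,  cos φ₁ sin φ₂ − sin φ₁ cos φ₂ cos Δλ )
  = atan2(-0.0233, -0.0974) = 193.48°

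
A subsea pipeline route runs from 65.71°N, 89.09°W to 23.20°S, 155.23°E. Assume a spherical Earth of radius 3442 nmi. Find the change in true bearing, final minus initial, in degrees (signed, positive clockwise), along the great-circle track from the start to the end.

Initial bearing θ₁ = atan2(sin Δλ cos φ₂, cos φ₁ sin φ₂ − sin φ₁ cos φ₂ cos Δλ) = 283.64°
Final bearing θ₂ = (initial bearing from the destination back to the start) + 180° = 205.78°
Δθ = θ₂ − θ₁ = -77.9°

-77.9°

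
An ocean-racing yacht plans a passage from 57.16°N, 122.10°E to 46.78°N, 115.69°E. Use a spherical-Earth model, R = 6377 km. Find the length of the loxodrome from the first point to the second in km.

1235 km

Rhumb course C = atan2(Δλ, Δψ) with Δψ = ln[tan(π/4+φ₂/2)/tan(π/4+φ₁/2)] = -0.2958, Δλ = -0.1119 → C = 200.72°
d = R·|Δφ| / |cos C| = 6377·0.18117 / 0.93534 = 1235 km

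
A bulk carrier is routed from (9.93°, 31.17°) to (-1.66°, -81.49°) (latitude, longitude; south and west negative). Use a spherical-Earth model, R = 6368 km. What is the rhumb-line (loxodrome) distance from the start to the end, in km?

12534 km

Rhumb course C = atan2(Δλ, Δψ) with Δψ = ln[tan(π/4+φ₂/2)/tan(π/4+φ₁/2)] = -0.2032, Δλ = -1.9663 → C = 264.10°
d = R·|Δφ| / |cos C| = 6368·0.20228 / 0.10278 = 12534 km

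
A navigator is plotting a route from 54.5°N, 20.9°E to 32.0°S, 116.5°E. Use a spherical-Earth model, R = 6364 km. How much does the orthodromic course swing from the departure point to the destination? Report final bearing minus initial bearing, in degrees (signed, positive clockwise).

At departure: θ₁ = atan2(sin Δλ cos φ₂, cos φ₁ sin φ₂ − sin φ₁ cos φ₂ cos Δλ) = 105.90°
At arrival: θ₂ = atan2(sin Δλ cos φ₁, −cos φ₂ sin φ₁ + sin φ₂ cos φ₁ cos Δλ) = 138.81°
Δθ = θ₂ − θ₁ = +32.9°

+32.9°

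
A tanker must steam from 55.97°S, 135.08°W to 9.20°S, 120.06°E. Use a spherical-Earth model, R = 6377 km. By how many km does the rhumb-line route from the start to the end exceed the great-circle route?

594 km

Great circle: cos σ = sin φ₁ sin φ₂ + cos φ₁ cos φ₂ cos Δλ,  σ = 1.5800 rad → d_gc = 10075.5 km
Rhumb line: Δψ = +1.0228, q = Δφ/Δψ = 0.7981, d_rh = R√(Δφ²+q²Δλ²) = 10669.9 km
Excess = 10669.9 − 10075.5 = 594.4 ≈ 594 km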